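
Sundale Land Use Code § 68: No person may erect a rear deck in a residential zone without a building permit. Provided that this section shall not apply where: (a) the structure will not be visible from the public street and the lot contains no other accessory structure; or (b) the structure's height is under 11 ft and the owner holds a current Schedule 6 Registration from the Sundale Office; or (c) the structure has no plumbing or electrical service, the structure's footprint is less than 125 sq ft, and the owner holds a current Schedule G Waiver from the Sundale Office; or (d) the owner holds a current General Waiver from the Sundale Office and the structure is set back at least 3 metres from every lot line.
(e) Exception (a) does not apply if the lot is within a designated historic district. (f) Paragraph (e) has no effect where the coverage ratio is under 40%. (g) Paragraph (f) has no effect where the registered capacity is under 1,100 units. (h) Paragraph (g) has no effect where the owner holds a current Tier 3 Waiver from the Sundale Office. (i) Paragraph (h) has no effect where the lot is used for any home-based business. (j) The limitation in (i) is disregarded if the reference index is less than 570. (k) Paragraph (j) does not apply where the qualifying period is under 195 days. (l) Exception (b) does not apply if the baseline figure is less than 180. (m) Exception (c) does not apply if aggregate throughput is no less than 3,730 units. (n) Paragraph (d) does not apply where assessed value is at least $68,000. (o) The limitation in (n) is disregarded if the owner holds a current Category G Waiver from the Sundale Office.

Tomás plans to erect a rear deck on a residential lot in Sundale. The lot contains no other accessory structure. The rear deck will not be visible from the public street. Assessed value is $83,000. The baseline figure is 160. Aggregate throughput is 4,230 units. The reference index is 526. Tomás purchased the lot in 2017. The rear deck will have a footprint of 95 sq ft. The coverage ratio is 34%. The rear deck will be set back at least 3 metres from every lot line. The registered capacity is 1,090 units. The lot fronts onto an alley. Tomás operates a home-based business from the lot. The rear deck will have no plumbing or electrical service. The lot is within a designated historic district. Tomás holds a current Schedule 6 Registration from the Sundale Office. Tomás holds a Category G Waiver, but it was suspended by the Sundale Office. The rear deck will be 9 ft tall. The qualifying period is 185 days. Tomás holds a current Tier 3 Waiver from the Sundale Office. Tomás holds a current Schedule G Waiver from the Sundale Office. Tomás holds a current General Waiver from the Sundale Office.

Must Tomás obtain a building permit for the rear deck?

Yes — Tomás must obtain a building permit.

Exception (a): the structure will not be visible from the street; the lot has no other accessory structure — every condition holds. But: (e) operates against (a): the lot is in a historic district. (f) is triggered (the coverage ratio is 34%, under the 40% limit), but yields to (g): (g) operates against (f): the registered capacity is 1,090 units, under the 1,100 units limit. (h) would limit (g) — a current Tier 3 Waiver is held — but (i) sets (h) aside: (i) operates against (h): a home-based business operates on the lot. (j) is engaged (the reference index is 526, less than the 570 limit), but is itself disapplied by (k): (k) operates against (j): the qualifying period is 185 days, under the 195 days limit. So (a) is unavailable.
Exception (b)'s conditions are all satisfied: the structure's height is 9 ft, under the 11 ft limit; a current Schedule 6 Registration is held. But: (l) applies — the baseline figure is 160, less than the 180 limit. So (b) is unavailable.
Exception (c) is satisfied on its face — there is no plumbing or electrical service; the structure's footprint is 95 sq ft, less than the 125 sq ft limit; a current Schedule G Waiver is held. But applying paragraph (m): (m) is engaged — aggregate throughput is 4,230 units, meeting the 3,730 units threshold. Exception (c) does not apply.
Exception (d): a current General Waiver is held; the setback is at least 3 m on every side — every condition holds. However, paragraphs (n)–(o) must be considered: (n) operates against (d): assessed value is $83,000, meeting the $68,000 threshold. (o), which would lift (n), is not engaged — the Category G Waiver is not current. (d) is therefore removed.
Every exception is unavailable, so the rule governs.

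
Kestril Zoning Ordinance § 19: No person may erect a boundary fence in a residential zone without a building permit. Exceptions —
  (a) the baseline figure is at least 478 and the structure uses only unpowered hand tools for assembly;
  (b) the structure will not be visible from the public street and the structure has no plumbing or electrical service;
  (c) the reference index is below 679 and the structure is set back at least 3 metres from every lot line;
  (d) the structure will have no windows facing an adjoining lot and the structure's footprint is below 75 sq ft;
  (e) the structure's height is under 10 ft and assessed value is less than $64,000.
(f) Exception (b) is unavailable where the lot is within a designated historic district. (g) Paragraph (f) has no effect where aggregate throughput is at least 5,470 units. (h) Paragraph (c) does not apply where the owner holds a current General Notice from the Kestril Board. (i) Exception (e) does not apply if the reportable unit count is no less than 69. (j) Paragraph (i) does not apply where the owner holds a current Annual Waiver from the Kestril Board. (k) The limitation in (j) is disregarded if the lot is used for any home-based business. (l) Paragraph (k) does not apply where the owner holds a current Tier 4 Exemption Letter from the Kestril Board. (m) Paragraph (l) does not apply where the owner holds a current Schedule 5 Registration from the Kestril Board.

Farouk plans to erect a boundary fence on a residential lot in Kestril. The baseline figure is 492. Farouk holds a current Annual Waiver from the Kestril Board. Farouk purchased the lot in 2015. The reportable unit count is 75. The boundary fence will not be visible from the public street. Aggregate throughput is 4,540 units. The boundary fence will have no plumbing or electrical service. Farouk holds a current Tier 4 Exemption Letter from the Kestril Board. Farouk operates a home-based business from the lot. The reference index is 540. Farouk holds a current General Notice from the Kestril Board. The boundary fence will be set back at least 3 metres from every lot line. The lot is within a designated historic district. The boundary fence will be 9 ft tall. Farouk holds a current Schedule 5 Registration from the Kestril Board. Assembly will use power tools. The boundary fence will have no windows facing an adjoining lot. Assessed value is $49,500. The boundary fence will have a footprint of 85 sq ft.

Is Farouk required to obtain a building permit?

Exception (a) fails — assembly uses power tools.
Exception (b) is satisfied on its face — the structure will not be visible from the street; there is no plumbing or electrical service. However, paragraphs (f)–(g) must be considered: (f) is engaged — the lot is in a historic district. (g) is not engaged (aggregate throughput is 4,540 units, short of 5,470 units), so (f) stands. Exception (b) does not apply.
All of (c)'s requirements are met (the reference index is 540, below the 679 limit; the setback is at least 3 m on every side). But applying paragraph (h): (h) operates against (c): a current General Notice is held. So (c) is unavailable.
Exception (d) fails — the structure's footprint is 85 sq ft, not below 75 sq ft.
Exception (e)'s conditions are all satisfied: the structure's height is 9 ft, under the 10 ft limit; assessed value is $49,500, less than the $64,000 limit. But: (i) operates against (e): the reportable unit count is 75, meeting the 69 threshold. (j) is triggered (a current Annual Waiver is held), but is itself disapplied by (k): (k) operates against (j): a home-based business operates on the lot. (l) operates (a current Tier 4 Exemption Letter is held), but yields to (m): (m) operates against (l): a current Schedule 5 Registration is held. Exception (e) does not apply.
Every exception is unavailable, so the rule governs.

Yes — Farouk must obtain a building permit.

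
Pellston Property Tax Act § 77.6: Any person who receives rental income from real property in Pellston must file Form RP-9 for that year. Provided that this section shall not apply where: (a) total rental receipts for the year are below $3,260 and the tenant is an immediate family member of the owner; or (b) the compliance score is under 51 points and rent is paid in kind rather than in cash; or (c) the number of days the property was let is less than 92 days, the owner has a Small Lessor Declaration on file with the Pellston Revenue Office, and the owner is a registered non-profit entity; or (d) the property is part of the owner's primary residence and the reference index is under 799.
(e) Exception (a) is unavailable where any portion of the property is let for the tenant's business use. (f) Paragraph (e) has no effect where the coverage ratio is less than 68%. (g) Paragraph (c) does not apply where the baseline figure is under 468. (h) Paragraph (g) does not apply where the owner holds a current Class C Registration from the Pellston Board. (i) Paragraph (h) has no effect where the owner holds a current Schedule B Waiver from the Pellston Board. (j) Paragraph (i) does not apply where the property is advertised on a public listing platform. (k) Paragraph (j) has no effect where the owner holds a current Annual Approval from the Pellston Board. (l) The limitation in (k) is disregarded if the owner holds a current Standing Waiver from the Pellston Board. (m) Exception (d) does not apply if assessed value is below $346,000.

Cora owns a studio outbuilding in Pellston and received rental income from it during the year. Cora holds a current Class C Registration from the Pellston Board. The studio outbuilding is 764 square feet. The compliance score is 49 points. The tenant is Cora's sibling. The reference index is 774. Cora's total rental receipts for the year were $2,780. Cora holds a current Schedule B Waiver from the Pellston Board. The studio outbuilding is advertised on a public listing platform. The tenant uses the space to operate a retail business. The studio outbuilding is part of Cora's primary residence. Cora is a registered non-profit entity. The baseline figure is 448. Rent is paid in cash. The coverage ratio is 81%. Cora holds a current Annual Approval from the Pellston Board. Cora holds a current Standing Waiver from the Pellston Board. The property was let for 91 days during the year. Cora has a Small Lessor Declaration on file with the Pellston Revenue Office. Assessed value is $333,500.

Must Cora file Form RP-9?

Exception (a) is satisfied on its face — total rental receipts for the year are $2,780, below the $3,260 limit; the tenant is an immediate family member. But: (e) operates against (a): the space is let for business use. (f), which would lift (e), does not operate here — the coverage ratio is 81%, not less than 68%. (a) is therefore removed.
Exception (b) fails — rent is paid in cash.
Exception (c) is satisfied on its face — the number of days the property was let is 91 days, less than the 92 days limit; a Small Lessor Declaration is on file; Cora is a registered non-profit. Considering the limiting provisions: (g) would limit (c) — the baseline figure is 448, under the 468 limit — but (h) sets (g) aside: (h) is engaged — a current Class C Registration is held. (i) would limit (h) — a current Schedule B Waiver is held — but (j) sets (i) aside: (j) applies — the property is publicly advertised. (k) would limit (j) — a current Annual Approval is held — but (l) sets (k) aside: (l) operates — a current Standing Waiver is held. (c) remains available.
Exception (d) is satisfied on its face — the studio outbuilding is part of the primary residence; the reference index is 774, under the 799 limit. However, paragraph (m) must be considered: (m) operates against (d): assessed value is $333,500, below the $346,000 limit. So (d) is unavailable.

No — exception (c) applies; Cora is not required to file Form RP-9.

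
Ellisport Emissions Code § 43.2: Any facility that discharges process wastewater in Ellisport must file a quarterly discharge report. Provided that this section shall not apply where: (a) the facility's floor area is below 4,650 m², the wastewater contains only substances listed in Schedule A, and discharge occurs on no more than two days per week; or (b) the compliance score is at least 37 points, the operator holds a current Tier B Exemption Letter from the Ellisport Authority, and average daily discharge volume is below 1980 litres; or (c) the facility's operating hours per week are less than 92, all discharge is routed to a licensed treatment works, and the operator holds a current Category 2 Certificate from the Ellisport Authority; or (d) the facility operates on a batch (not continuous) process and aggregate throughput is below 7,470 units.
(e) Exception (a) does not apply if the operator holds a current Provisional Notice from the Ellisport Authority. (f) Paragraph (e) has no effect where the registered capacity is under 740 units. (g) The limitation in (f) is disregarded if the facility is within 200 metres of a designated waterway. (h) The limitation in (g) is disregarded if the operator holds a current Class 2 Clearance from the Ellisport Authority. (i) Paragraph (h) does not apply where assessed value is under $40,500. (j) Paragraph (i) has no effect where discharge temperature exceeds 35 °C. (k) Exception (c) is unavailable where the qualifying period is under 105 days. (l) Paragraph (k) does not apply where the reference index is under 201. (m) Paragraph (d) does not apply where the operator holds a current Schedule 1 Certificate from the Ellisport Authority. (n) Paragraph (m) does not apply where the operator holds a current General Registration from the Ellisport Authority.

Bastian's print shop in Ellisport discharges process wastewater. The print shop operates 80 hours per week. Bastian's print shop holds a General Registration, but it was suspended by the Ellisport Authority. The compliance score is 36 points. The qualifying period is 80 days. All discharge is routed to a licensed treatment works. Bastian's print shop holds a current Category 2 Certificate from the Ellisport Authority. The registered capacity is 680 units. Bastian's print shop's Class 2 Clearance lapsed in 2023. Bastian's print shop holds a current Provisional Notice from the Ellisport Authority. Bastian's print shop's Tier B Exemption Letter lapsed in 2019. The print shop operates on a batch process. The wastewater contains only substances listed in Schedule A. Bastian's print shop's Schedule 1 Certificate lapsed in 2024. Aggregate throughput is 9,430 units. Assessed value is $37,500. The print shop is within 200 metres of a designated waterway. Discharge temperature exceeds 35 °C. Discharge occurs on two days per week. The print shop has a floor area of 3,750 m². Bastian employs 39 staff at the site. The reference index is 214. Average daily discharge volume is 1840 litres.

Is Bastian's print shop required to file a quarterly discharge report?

Exception (a): the facility's floor area is 3,750 m², below the 4,650 m² limit; the wastewater is Schedule-A-only; discharge occurs on no more than two days per week — every condition holds. But applying paragraphs (e)–(j): (e) operates against (a): a current Provisional Notice is held. (f) is engaged (the registered capacity is 680 units, under the 740 units limit), but is itself disapplied by (g): (g) applies — the print shop is within 200 m of a designated waterway. (h) is inapplicable (the Class 2 Clearance is not current), so (g) stands. Exception (a) does not apply.
Exception (b) fails — the compliance score is 36 points, short of 37 points.
Exception (c)'s conditions are all satisfied: the facility's operating hours per week are 80, less than the 92 limit; discharge is routed to a licensed treatment works; a current Category 2 Certificate is held. But applying paragraphs (k)–(l): (k) operates against (c): the qualifying period is 80 days, under the 105 days limit. (l), which would lift (k), is inapplicable — the reference index is 214, not under 201. Exception (c) does not apply.
Exception (d) requires that aggregate throughput is below 7,470 units; but aggregate throughput is 9,430 units, not below 7,470 units, so (d) is unavailable.
None of the exceptions is available; § 43.2 applies in full.

Yes — Bastian's print shop must file a quarterly discharge report.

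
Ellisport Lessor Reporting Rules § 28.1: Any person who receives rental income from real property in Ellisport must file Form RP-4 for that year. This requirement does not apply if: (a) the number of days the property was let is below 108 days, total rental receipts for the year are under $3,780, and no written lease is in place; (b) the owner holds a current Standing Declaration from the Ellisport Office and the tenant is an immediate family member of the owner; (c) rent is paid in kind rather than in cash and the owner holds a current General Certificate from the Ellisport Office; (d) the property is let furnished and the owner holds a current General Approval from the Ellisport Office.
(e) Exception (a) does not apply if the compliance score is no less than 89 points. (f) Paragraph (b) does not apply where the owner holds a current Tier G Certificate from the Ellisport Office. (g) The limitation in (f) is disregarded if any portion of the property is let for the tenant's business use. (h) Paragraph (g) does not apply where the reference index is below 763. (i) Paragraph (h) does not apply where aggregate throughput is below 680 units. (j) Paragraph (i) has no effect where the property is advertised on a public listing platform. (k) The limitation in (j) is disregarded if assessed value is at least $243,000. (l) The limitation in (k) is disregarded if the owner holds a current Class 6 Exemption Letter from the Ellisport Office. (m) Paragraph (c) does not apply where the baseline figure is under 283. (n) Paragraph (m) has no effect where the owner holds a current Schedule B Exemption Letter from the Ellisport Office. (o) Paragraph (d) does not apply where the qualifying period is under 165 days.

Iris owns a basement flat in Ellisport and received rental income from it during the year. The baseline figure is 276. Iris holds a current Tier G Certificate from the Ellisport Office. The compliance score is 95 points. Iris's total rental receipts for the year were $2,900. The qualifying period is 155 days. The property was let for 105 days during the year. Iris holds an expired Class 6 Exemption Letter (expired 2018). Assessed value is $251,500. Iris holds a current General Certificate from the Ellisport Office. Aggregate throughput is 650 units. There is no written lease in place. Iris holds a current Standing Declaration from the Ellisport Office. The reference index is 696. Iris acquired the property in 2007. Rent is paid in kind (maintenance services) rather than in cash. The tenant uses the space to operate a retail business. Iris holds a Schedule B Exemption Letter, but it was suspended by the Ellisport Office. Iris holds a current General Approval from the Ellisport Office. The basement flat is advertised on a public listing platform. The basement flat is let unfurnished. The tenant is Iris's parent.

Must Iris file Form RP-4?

All of (a)'s requirements are met (the number of days the property was let is 105 days, below the 108 days limit; total rental receipts for the year are $2,900, under the $3,780 limit; there is no written lease). However, paragraph (e) must be considered: (e) operates against (a): the compliance score is 95 points, meeting the 89 points threshold. So (a) is unavailable.
Exception (b)'s conditions are all satisfied: a current Standing Declaration is held; the tenant is an immediate family member. Applying paragraphs (f)–(l): (f) applies (a current Tier G Certificate is held), but is overridden by (g): (g) is engaged — the space is let for business use. (h) operates (the reference index is 696, below the 763 limit), but is set aside by (i): (i) operates — aggregate throughput is 650 units, below the 680 units limit. (j) is engaged (the property is publicly advertised), but is overridden by (k): (k) is triggered — assessed value is $251,500, meeting the $243,000 threshold. (l) is inapplicable (there is no Class 6 Exemption Letter in force), so (k) stands. So (b) applies.
All of (c)'s requirements are met (rent is paid in kind; a current General Certificate is held). However, paragraphs (m)–(n) must be considered: (m) operates against (c): the baseline figure is 276, under the 283 limit. (n), which would lift (m), is not triggered — the Schedule B Exemption Letter is not current. Exception (c) does not apply.
Exception (d) does not apply: the property is let unfurnished.

No — exception (b) applies; Iris is not required to file Form RP-4.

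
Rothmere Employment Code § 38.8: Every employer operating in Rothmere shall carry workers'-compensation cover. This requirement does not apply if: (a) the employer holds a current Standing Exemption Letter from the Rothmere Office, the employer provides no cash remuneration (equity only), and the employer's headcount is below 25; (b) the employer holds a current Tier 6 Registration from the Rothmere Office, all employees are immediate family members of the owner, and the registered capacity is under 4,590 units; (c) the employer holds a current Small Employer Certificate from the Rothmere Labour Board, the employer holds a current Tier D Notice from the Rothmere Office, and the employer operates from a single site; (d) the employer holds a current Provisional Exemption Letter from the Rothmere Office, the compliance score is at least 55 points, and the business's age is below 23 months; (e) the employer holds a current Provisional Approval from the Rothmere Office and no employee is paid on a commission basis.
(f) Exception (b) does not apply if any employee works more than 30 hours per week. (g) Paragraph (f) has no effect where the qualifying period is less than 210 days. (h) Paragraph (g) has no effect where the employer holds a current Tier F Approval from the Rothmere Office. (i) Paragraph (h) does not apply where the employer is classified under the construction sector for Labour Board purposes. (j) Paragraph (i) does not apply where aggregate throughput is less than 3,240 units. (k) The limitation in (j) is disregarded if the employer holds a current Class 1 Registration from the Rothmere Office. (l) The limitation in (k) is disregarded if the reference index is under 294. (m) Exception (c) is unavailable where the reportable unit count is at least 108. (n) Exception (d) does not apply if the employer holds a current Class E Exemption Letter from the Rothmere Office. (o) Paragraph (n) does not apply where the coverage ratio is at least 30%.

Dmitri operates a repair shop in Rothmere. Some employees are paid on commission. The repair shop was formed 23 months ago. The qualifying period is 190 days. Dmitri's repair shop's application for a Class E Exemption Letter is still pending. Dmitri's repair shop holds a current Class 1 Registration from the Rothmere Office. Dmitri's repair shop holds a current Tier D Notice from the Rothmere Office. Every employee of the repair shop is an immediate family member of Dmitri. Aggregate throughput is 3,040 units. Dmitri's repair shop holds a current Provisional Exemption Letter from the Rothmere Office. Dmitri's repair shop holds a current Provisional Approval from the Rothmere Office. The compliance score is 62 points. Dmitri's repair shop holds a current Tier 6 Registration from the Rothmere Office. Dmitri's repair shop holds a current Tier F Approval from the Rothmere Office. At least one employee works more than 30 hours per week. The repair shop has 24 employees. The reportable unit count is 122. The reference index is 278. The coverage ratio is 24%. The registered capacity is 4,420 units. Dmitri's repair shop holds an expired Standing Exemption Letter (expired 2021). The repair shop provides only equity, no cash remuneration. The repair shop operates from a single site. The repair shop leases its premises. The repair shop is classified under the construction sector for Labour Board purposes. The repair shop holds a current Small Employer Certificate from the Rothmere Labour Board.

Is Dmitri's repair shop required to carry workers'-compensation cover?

Exception (a) does not apply: no current Standing Exemption Letter is held.
Exception (b)'s conditions are all satisfied: a current Tier 6 Registration is held; every employee is an immediate family member; the registered capacity is 4,420 units, under the 4,590 units limit. But applying paragraphs (f)–(l): (f) operates against (b): at least one employee exceeds 30 hours/week. (g) would limit (f) — the qualifying period is 190 days, less than the 210 days limit — but (h) sets (g) aside: (h) applies — a current Tier F Approval is held. (i) would limit (h) — the repair shop is classified under the construction sector — but (j) sets (i) aside: (j) applies — aggregate throughput is 3,040 units, less than the 3,240 units limit. (k) would limit (j) — a current Class 1 Registration is held — but (l) sets (k) aside: (l) operates — the reference index is 278, under the 294 limit. (b) is therefore removed.
Exception (c): a current Small Employer Certificate is held; a current Tier D Notice is held; the employer operates from a single site — every condition holds. But: (m) operates against (c): the reportable unit count is 122, meeting the 108 threshold. (c) is therefore removed.
Exception (d) does not apply: the business's age is 23 months, not below 23 months.
Exception (e) requires that no employee is paid on a commission basis; but some employees are paid on commission, so (e) is unavailable.
Every exception is unavailable, so the rule governs.

Yes — Dmitri's repair shop must carry workers'-compensation cover.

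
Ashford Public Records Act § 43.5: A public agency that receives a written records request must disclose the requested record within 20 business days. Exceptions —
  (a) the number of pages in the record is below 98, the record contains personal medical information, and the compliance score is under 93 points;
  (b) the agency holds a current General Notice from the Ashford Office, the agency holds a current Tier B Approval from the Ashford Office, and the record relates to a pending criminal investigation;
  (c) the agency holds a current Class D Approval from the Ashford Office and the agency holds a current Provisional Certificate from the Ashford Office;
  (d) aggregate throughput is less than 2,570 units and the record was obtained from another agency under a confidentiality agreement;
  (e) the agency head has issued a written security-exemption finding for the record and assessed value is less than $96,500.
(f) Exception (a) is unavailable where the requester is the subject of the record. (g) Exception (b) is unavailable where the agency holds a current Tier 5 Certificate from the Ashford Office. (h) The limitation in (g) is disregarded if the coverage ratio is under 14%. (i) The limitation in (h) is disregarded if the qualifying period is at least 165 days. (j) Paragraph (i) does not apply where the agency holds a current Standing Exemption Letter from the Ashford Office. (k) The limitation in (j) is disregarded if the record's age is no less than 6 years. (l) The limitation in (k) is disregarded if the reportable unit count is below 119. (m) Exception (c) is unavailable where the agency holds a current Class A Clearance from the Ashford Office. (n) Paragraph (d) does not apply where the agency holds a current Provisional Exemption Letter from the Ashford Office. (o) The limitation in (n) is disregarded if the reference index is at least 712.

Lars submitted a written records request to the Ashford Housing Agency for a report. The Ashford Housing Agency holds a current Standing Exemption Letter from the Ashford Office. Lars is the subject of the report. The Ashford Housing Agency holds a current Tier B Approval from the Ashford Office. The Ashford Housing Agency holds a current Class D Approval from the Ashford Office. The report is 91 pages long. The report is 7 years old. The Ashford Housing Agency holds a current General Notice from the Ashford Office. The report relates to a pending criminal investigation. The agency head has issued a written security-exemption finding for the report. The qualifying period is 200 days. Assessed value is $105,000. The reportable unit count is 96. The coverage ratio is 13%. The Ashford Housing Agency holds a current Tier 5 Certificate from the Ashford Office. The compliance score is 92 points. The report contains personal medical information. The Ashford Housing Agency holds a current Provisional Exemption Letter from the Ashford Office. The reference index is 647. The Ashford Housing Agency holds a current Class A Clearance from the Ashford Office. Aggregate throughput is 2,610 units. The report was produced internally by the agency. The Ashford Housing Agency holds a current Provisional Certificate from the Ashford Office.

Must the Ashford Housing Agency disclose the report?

No — exception (b) applies; the Ashford Housing Agency is not required to disclose the report.

Exception (a)'s conditions are all satisfied: the number of pages in the record is 91, below the 98 limit; the report contains personal medical information; the compliance score is 92 points, under the 93 points limit. But: (f) operates against (a): Lars is the subject of the report. (a) is therefore removed.
Exception (b)'s conditions are all satisfied: a current General Notice is held; a current Tier B Approval is held; the report relates to a pending investigation. Considering the limiting provisions: (g) would limit (b) — a current Tier 5 Certificate is held — but (h) sets (g) aside: (h) operates against (g): the coverage ratio is 13%, under the 14% limit. (i) applies (the qualifying period is 200 days, meeting the 165 days threshold), but is displaced by (j): (j) applies — a current Standing Exemption Letter is held. (k) operates (the record's age is 7 years, meeting the 6 years threshold), but is itself disapplied by (l): (l) operates against (k): the reportable unit count is 96, below the 119 limit. So (b) applies.
Exception (c): a current Class D Approval is held; a current Provisional Certificate is held — every condition holds. Turning to paragraph (m): (m) operates against (c): a current Class A Clearance is held. Exception (c) does not apply.
Exception (d) fails — aggregate throughput is 2,610 units, not less than 2,570 units.
Exception (e) does not apply: assessed value is $105,000, not less than $96,500.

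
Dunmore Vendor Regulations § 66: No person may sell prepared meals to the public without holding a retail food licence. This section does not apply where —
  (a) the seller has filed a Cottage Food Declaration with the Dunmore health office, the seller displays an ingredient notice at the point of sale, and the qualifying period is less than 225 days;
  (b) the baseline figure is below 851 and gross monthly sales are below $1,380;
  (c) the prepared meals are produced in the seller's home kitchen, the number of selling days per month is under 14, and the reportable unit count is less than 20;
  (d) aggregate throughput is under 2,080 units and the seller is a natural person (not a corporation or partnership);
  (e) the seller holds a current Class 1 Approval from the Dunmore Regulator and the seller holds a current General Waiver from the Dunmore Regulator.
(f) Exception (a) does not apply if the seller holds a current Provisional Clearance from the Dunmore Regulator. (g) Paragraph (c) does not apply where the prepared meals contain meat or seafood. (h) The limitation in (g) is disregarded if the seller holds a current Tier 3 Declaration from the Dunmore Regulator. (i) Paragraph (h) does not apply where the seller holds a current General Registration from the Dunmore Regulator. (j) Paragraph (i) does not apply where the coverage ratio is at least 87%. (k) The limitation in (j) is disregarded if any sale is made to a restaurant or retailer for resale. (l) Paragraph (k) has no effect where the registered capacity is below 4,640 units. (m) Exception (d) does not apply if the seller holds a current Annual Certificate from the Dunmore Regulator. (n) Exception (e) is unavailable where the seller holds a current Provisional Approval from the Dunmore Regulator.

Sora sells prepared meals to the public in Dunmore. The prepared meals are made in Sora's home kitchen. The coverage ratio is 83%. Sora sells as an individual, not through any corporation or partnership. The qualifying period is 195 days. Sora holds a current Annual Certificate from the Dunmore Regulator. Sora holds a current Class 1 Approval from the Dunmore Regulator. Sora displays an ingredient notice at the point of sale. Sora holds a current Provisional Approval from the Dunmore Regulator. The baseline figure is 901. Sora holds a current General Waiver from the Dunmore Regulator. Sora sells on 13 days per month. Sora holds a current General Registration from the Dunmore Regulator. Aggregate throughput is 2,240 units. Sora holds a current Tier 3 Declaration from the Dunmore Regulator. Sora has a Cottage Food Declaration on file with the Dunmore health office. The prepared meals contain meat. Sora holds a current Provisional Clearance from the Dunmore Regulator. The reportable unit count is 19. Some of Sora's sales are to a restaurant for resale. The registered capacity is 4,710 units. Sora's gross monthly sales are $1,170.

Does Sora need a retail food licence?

Yes — Sora must hold a retail food licence.

All of (a)'s requirements are met (a Cottage Food Declaration is on file; an ingredient notice is displayed; the qualifying period is 195 days, less than the 225 days limit). Turning to paragraph (f): (f) applies — a current Provisional Clearance is held. Exception (a) does not apply.
Exception (b) does not apply: the baseline figure is 901, not below 851.
Exception (c) is satisfied on its face — the prepared meals are home-kitchen produced; the number of selling days per month is 13, under the 14 limit; the reportable unit count is 19, less than the 20 limit. Turning to paragraphs (g)–(l): (g) is triggered — the prepared meals contain meat. (h) operates (a current Tier 3 Declaration is held), but is displaced by (i): (i) operates against (h): a current General Registration is held. (j) is inapplicable (the coverage ratio is 83%, short of 87%), so (i) stands. Exception (c) does not apply.
Exception (d) fails — aggregate throughput is 2,240 units, not under 2,080 units.
All of (e)'s requirements are met (a current Class 1 Approval is held; a current General Waiver is held). But: (n) operates against (e): a current Provisional Approval is held. (e) is therefore removed.
No exception displaces § 66.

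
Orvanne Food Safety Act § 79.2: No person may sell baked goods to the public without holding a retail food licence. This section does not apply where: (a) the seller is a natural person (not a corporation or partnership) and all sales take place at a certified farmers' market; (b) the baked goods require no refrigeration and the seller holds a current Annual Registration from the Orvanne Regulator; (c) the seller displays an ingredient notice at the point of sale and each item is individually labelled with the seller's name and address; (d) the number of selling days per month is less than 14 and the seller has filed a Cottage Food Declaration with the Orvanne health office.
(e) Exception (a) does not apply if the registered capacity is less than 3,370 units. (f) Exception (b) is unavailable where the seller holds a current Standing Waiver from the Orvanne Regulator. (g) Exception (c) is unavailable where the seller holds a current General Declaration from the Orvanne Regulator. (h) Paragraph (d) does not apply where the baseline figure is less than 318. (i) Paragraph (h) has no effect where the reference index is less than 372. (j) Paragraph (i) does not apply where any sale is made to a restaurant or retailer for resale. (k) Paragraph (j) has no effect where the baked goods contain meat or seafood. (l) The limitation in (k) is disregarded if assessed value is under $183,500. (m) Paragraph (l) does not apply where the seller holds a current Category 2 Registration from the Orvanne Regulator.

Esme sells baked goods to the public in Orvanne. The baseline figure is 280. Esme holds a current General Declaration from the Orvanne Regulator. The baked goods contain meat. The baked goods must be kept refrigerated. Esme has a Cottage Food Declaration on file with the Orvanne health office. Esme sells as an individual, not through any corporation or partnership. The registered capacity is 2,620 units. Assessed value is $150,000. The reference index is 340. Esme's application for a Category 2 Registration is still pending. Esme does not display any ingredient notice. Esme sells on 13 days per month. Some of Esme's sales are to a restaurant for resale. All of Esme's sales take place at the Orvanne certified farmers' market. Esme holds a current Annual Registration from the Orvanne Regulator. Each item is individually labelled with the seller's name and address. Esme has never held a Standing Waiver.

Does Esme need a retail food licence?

Yes — Esme must hold a retail food licence.

Exception (a)'s conditions are all satisfied: the seller is a natural person; all sales are at a certified farmers' market. But: (e) is triggered — the registered capacity is 2,620 units, less than the 3,370 units limit. So (a) is unavailable.
Exception (b) requires that the baked goods require no refrigeration; but the baked goods require refrigeration, so (b) is unavailable.
Exception (c) requires that the seller displays an ingredient notice at the point of sale; but no ingredient notice is displayed, so (c) is unavailable.
All of (d)'s requirements are met (the number of selling days per month is 13, less than the 14 limit; a Cottage Food Declaration is on file). But: (h) is triggered — the baseline figure is 280, less than the 318 limit. (i) applies (the reference index is 340, less than the 372 limit), but is set aside by (j): (j) operates against (i): some sales are to a restaurant for resale. (k) would limit (j) — the baked goods contain meat — but (l) sets (k) aside: (l) operates — assessed value is $150,000, under the $183,500 limit. (m) is not triggered (there is no Category 2 Registration in force), so (l) stands. Exception (d) does not apply.
No exception is made out. Esme falls within the general rule.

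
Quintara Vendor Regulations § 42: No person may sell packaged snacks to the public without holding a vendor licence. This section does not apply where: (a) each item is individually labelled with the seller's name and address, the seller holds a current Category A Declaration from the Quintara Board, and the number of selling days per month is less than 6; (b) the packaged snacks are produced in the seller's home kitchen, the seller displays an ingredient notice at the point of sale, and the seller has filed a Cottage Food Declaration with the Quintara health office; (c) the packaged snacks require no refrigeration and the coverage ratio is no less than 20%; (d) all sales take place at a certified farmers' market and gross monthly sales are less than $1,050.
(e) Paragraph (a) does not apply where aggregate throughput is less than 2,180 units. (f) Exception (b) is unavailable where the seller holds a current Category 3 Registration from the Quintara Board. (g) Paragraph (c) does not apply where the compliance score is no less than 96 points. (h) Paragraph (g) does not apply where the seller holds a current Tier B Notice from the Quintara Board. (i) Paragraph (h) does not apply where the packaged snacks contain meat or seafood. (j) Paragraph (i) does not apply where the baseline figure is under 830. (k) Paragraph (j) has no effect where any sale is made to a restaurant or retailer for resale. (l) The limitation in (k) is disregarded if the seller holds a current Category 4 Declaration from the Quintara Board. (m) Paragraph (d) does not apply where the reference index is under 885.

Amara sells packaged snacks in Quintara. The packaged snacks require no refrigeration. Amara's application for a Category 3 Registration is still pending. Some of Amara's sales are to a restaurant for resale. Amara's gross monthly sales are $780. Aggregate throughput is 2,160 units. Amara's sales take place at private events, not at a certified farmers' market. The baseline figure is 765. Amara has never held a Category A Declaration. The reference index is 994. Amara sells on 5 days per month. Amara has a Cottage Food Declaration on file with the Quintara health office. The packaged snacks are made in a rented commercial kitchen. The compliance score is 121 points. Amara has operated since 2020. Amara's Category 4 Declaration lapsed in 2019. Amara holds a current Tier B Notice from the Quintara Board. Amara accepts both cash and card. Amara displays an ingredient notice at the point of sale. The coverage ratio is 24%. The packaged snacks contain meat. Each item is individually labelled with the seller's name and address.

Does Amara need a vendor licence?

Yes — Amara must hold a vendor licence.

Exception (a) fails — there is no Category A Declaration in force.
Exception (b) fails — the packaged snacks are made in a commercial kitchen, not a home kitchen.
All of (c)'s requirements are met (the packaged snacks are shelf-stable; the coverage ratio is 24%, meeting the 20% threshold). But: (g) operates against (c): the compliance score is 121 points, meeting the 96 points threshold. (h) would limit (g) — a current Tier B Notice is held — but (i) sets (h) aside: (i) operates against (h): the packaged snacks contain meat. (j) is triggered (the baseline figure is 765, under the 830 limit), but yields to (k): (k) is triggered — some sales are to a restaurant for resale. (l), which would lift (k), is not triggered — there is no Category 4 Declaration in force. (c) is therefore removed.
Exception (d) does not apply: sales are at private events, not a certified farmers' market.
None of the exceptions is available; § 42 applies in full.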